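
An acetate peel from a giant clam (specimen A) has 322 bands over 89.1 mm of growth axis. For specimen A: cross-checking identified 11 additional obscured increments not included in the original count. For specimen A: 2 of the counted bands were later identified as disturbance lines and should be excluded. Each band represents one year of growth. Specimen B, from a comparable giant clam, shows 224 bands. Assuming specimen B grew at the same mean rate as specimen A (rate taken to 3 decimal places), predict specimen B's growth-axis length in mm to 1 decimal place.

Specimen A: after corrections the count is 322 − 2 + 11 = 331 bands.
A: Extension rate ≈ 89.1 / 331 = 0.269 mm/yr.
Length of B = 0.269 × 224 = 60.3 mm.

60.3 mm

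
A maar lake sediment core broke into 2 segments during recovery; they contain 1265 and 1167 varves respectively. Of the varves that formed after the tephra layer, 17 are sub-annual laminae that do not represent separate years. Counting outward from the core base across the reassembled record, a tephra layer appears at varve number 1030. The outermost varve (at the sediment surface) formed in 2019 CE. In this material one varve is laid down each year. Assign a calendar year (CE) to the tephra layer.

Total varves = 1265 + 1167 = 2432.
Between varve 1030 and the sediment surface there are 2432 − 1030 = 1402 varves.
Removing the 17 false varves leaves 1402 − 17 = 1385 true varves beyond the tephra layer.
2019 − 1385 = 634 CE.

634 CE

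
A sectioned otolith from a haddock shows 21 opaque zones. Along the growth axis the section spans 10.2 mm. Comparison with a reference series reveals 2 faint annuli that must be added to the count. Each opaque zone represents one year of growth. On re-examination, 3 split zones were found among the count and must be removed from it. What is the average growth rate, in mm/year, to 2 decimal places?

0.51 mm/year

True opaque zone count = 21 − 3 + 2 = 20.
10.2 mm over 20 years gives 10.2 / 20 ≈ 0.51 mm/year.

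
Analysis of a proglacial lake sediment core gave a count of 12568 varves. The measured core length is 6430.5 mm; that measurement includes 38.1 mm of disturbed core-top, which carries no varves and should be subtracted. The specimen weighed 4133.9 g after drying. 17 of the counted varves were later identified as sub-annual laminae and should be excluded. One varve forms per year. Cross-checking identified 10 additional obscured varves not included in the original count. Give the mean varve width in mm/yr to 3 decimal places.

0.509 mm/yr

Correcting the raw count gives 12568 − 17 + 10 = 12561 true varves.
Removing the 38.1 mm offcut leaves 6430.5 − 38.1 = 6392.4 mm.
6392.4 mm over 12561 years gives 6392.4 / 12561 ≈ 0.509 mm/yr.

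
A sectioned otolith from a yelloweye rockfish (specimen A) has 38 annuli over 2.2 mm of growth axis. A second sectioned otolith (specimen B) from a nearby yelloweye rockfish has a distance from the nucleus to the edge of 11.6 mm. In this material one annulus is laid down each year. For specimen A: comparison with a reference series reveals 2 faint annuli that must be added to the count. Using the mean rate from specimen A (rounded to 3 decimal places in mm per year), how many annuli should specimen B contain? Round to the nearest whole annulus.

211 annuli

Specimen A: correcting the raw count gives 38 + 2 = 40 true annuli.
A: 2.2 mm over 40 years gives 2.2 / 40 ≈ 0.055 mm per year.
B spans 11.6 / 0.055 = 210.91 years ≈ 211 annuli.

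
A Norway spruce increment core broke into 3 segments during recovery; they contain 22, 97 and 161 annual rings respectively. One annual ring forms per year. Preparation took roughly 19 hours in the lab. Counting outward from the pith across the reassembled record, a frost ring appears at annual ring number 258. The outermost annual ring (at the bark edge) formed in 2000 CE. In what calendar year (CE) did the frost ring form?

Total annual rings = 22 + 97 + 161 = 280.
Between annual ring 258 and the bark edge there are 280 − 258 = 22 annual rings.
2000 − 22 = 1978 CE.

1978 CE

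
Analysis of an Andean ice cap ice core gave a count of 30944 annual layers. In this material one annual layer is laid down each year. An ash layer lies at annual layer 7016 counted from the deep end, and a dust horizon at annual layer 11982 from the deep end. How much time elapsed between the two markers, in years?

4966 years

Separation: 11982 − 7016 = 4966 annual layers.
One annual layer per year makes the interval 4966 years.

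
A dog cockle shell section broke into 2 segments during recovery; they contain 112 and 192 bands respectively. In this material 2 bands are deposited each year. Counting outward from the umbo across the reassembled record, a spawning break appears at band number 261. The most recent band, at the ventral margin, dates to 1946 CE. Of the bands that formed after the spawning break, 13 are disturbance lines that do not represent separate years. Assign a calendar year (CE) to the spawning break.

Total bands = 112 + 192 = 304.
The spawning break sits at band 261 from the umbo, so 304 − 261 = 43 bands formed after it.
43 − 13 false = 30 true bands after the spawning break.
Dividing by 2 bands per year: 30 / 2 = 15 years.
Counting back 15 years from 1946 CE places the spawning break in 1946 − 15 = 1931 CE.

1931 CE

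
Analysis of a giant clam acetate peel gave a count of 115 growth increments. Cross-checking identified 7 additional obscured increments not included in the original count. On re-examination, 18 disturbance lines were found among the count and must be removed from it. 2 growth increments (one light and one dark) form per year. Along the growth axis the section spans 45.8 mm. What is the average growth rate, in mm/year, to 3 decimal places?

0.881 mm/year

Correcting the raw count gives 115 − 18 + 7 = 104 true growth increments.
With 2 growth increments per year, 104 / 2 = 52 years.
Mean rate = 45.8 mm / 52 years ≈ 0.881 mm/year.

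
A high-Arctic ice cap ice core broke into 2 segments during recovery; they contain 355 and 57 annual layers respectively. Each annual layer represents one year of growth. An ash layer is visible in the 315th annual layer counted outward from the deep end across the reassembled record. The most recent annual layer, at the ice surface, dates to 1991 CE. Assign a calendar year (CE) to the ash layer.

Total annual layers = 355 + 57 = 412.
Between annual layer 315 and the ice surface there are 412 − 315 = 97 annual layers.
Counting back 97 years from 1991 CE places the ash layer in 1991 − 97 = 1894 CE.

1894 CE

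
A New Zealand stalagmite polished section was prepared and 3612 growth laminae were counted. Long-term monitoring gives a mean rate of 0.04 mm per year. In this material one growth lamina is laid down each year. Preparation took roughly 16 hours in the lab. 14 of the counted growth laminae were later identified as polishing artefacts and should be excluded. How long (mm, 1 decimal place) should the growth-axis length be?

143.9 mm

Adjusted count: 3612 − 14 = 3598 growth laminae.
3598 years at 0.04 mm/year gives 0.04 × 3598 = 143.9 mm.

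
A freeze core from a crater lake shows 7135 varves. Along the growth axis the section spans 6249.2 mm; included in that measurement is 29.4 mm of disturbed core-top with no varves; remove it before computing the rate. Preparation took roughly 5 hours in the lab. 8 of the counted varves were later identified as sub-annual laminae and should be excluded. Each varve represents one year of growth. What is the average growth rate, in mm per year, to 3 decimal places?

Adjusted count: 7135 − 8 = 7127 varves.
The growth record spans 6249.2 − 29.4 = 6219.8 mm.
Mean rate = 6219.8 mm / 7127 years ≈ 0.873 mm per year.

0.873 mm per year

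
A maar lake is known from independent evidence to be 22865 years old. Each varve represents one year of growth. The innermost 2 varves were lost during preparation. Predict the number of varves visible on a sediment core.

22863 varves

At one varve per year, 22865 years correspond to 22865 varves.
Subtracting the 2 varves not captured gives 22865 − 2 = 22863 varves in the record.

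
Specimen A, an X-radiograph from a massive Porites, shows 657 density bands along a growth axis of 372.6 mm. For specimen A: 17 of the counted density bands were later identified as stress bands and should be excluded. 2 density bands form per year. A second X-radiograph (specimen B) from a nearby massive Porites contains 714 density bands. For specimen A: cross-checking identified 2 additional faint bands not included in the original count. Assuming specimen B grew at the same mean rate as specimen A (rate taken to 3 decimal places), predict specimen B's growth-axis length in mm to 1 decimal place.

414.5 mm

Specimen A: adjusted count: 657 − 17 + 2 = 642 density bands.
Specimen A: 642 density bands at 2 per year is 642 / 2 = 321 years.
A: Mean rate = 372.6 mm / 321 years ≈ 1.161 mm/yr.
Specimen B: with 2 density bands per year, 714 / 2 = 357 years. Length of B = 1.161 × 357 = 414.5 mm.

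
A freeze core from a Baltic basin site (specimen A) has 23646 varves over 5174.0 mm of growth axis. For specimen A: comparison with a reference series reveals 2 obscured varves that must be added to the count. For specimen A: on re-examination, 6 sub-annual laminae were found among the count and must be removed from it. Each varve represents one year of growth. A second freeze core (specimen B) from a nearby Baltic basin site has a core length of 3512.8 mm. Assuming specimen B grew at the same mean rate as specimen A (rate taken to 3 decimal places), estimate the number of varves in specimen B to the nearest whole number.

Specimen A: correcting the raw count gives 23646 − 6 + 2 = 23642 true varves.
A: Extension rate ≈ 5174.0 / 23642 = 0.219 mm/yr.
For B, 3512.8 / 0.219 = 16040.18 years ≈ 16040 varves.

16040 varves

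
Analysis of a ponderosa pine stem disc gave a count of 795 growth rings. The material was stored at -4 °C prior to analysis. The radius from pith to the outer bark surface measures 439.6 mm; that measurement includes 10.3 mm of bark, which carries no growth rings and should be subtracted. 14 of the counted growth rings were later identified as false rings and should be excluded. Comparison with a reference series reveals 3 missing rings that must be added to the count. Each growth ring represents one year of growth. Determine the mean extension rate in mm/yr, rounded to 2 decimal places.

0.55 mm/yr

Adjusted count: 795 − 14 + 3 = 784 growth rings.
Net length = 439.6 − 10.3 = 429.3 mm.
429.3 mm over 784 years gives 429.3 / 784 ≈ 0.55 mm/yr.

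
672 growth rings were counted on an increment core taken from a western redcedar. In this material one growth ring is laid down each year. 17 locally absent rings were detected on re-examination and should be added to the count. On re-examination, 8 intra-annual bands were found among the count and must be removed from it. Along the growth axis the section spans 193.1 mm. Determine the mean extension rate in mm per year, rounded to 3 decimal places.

0.284 mm per year

Adjusted count: 672 − 8 + 17 = 681 growth rings.
Mean rate = 193.1 mm / 681 years ≈ 0.284 mm per year.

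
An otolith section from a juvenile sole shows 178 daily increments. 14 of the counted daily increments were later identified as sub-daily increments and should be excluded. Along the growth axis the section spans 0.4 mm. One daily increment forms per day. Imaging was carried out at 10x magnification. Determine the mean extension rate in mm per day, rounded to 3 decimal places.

Correcting the raw count gives 178 − 14 = 164 true daily increments.
Extension rate ≈ 0.4 / 164 = 0.002 mm per day.

0.002 mm per day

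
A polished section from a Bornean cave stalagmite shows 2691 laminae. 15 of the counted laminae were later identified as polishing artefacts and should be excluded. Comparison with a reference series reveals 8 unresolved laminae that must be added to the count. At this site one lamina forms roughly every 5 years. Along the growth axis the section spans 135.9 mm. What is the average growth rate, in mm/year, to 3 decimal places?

After corrections the count is 2691 − 15 + 8 = 2684 laminae.
Multiplying by 5 years per lamina: 2684 × 5 = 13420 years.
Mean rate = 135.9 mm / 13420 years ≈ 0.010 mm/year.

0.010 mm/year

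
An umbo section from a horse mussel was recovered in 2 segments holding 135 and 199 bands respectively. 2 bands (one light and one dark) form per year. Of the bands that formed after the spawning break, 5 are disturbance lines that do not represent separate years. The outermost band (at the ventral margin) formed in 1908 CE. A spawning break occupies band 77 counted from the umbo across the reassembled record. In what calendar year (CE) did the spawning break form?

Total bands = 135 + 199 = 334.
The spawning break sits at band 77 from the umbo, so 334 − 77 = 257 bands formed after it.
257 − 5 false = 252 true bands after the spawning break.
With 2 bands per year, 252 / 2 = 126 years.
The band at the ventral margin is 1908 CE, so the spawning break dates to 1908 − 126 = 1782 CE.

1782 CE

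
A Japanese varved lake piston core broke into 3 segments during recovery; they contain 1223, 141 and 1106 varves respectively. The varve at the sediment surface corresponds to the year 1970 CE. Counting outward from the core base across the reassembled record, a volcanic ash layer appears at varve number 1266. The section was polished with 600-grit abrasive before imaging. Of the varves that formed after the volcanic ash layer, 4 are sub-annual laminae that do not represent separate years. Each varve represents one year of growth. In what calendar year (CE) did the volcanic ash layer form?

770 CE

Total varves = 1223 + 141 + 1106 = 2470.
The volcanic ash layer sits at varve 1266 from the core base, so 2470 − 1266 = 1204 varves formed after it.
Removing the 4 false varves leaves 1204 − 4 = 1200 true varves beyond the volcanic ash layer.
The varve at the sediment surface is 1970 CE, so the volcanic ash layer dates to 1970 − 1200 = 770 CE.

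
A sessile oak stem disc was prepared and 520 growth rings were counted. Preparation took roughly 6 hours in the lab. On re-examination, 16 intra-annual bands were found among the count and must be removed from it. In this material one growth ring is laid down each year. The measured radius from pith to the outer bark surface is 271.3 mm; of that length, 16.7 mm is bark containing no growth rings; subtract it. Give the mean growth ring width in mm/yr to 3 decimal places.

True growth ring count = 520 − 16 = 504.
Net length = 271.3 − 16.7 = 254.6 mm.
Mean rate = 254.6 mm / 504 years ≈ 0.505 mm/yr.

0.505 mm/yr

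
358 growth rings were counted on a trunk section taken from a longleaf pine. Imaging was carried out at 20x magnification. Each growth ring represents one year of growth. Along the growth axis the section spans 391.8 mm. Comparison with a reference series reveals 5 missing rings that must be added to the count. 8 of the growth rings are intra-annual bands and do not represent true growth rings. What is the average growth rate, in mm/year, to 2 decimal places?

Correcting the raw count gives 358 − 8 + 5 = 355 true growth rings.
Extension rate ≈ 391.8 / 355 = 1.10 mm/year.

1.10 mm/year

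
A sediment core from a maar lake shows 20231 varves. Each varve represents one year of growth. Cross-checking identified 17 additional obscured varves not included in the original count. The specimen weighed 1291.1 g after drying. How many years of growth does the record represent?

20248 yr

Correcting the raw count gives 20231 + 17 = 20248 true varves.
With a one-to-one varve periodicity this is 20248 years.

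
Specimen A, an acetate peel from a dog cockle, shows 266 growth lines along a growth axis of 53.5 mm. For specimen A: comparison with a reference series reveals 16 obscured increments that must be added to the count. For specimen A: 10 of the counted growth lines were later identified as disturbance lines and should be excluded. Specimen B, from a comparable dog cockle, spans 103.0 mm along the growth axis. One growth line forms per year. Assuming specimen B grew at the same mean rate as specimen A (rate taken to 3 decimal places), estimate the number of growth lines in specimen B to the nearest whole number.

523 growth lines

Specimen A: true growth line count = 266 − 10 + 16 = 272.
A: Mean rate = 53.5 mm / 272 years ≈ 0.197 mm per year.
Specimen B: 103.0 mm / 0.197 mm per year = 522.84 years ≈ 523 growth lines.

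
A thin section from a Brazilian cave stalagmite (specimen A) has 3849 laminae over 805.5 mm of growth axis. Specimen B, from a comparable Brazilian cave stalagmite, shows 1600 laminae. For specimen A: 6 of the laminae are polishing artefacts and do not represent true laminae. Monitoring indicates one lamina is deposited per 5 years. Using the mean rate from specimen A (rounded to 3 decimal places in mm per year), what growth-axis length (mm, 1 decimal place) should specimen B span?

336.0 mm

Specimen A: adjusted count: 3849 − 6 = 3843 laminae.
Specimen A: 3843 laminae at 5 years each span 3843 × 5 = 19215 years.
A: 805.5 mm over 19215 years gives 805.5 / 19215 ≈ 0.042 mm per year.
Specimen B: at 5 years per lamina, 1600 × 5 = 8000 years. B's length ≈ 0.042 × 8000 = 336.0 mm.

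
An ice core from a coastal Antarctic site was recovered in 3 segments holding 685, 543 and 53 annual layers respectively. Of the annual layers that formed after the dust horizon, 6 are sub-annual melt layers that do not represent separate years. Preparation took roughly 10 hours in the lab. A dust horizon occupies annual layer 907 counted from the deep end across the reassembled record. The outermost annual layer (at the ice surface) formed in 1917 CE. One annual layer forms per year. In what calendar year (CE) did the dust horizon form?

1549 CE

Total annual layers = 685 + 543 + 53 = 1281.
The dust horizon sits at annual layer 907 from the deep end, so 1281 − 907 = 374 annual layers formed after it.
Removing the 6 false annual layers leaves 374 − 6 = 368 true annual layers beyond the dust horizon.
Counting back 368 years from 1917 CE places the dust horizon in 1917 − 368 = 1549 CE.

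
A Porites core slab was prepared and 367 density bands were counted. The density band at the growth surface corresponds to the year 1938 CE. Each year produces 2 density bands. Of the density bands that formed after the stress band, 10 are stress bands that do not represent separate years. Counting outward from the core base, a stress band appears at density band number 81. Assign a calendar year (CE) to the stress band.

1800 CE

The stress band sits at density band 81 from the core base, so 367 − 81 = 286 density bands formed after it.
Removing the 10 false density bands leaves 286 − 10 = 276 true density bands beyond the stress band.
With 2 density bands per year, 276 / 2 = 138 years.
Counting back 138 years from 1938 CE places the stress band in 1938 − 138 = 1800 CE.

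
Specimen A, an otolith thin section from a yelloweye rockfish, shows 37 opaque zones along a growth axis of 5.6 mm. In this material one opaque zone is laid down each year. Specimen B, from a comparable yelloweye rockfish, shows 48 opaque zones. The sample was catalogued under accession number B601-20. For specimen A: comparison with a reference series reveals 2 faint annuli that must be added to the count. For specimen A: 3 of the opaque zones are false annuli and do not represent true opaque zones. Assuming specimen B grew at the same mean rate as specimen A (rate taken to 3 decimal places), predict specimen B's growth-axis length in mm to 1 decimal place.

7.5 mm

Specimen A: after corrections the count is 37 − 3 + 2 = 36 opaque zones.
A: 5.6 mm over 36 years gives 5.6 / 36 ≈ 0.156 mm/yr.
For B, 0.156 mm/year × 48 years = 7.5 mm.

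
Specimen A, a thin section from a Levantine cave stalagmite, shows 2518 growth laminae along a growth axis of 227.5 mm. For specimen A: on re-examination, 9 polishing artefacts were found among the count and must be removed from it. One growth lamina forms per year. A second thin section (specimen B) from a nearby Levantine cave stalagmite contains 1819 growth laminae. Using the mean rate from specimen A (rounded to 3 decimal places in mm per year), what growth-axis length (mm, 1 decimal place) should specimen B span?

165.5 mm

Specimen A: adjusted count: 2518 − 9 = 2509 growth laminae.
A: Extension rate ≈ 227.5 / 2509 = 0.091 mm/yr.
B's length ≈ 0.091 × 1819 = 165.5 mm.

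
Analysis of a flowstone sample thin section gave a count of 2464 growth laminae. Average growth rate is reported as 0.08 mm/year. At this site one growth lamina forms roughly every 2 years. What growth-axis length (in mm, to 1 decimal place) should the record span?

Multiplying by 2 years per growth lamina: 2464 × 2 = 4928 years.
4928 years at 0.08 mm/year gives 0.08 × 4928 = 394.2 mm.

394.2 mm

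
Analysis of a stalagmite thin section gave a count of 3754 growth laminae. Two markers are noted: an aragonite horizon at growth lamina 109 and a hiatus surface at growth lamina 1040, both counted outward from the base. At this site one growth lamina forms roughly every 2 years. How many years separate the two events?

1040 − 109 = 931 growth laminae lie between the two events.
Multiplying by 2 years per growth lamina: 931 × 2 = 1862 years.

1862 years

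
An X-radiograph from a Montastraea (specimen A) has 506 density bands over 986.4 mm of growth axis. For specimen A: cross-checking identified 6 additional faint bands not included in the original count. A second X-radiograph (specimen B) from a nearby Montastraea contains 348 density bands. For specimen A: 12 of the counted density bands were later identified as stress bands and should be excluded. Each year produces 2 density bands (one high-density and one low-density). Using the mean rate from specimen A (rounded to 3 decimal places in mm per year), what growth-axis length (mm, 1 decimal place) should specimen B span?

Specimen A: correcting the raw count gives 506 − 12 + 6 = 500 true density bands.
Specimen A: with 2 density bands per year, 500 / 2 = 250 years.
A: Mean rate = 986.4 mm / 250 years ≈ 3.946 mm/yr.
Specimen B: with 2 density bands per year, 348 / 2 = 174 years. For B, 3.946 mm/year × 174 years = 686.6 mm.

686.6 mm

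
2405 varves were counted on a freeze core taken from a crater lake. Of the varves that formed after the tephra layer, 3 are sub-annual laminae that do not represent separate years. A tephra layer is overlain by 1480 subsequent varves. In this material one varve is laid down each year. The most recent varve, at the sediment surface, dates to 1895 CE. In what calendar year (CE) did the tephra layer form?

418 CE

1480 varves formed after the tephra layer.
Removing the 3 false varves leaves 1480 − 3 = 1477 true varves beyond the tephra layer.
The varve at the sediment surface is 1895 CE, so the tephra layer dates to 1895 − 1477 = 418 CE.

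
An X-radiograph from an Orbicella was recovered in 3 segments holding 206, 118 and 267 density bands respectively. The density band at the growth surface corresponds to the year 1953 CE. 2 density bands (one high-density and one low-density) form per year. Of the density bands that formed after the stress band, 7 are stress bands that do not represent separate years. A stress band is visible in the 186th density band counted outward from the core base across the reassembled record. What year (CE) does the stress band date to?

Total density bands = 206 + 118 + 267 = 591.
591 − 186 = 405 density bands lie beyond the stress band toward the growth surface.
Excluding 7 false density bands: 405 − 7 = 398.
398 density bands at 2 per year is 398 / 2 = 199 years.
1953 − 199 = 1754 CE.

1754 CE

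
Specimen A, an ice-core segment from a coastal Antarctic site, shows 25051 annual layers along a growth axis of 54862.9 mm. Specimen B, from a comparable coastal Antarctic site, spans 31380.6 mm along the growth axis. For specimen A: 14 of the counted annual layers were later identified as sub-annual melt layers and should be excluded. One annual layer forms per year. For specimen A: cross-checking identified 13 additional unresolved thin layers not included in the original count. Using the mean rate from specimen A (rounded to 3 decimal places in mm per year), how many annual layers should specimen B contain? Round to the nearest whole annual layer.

14329 annual layers

Specimen A: true annual layer count = 25051 − 14 + 13 = 25050.
A: Mean rate = 54862.9 mm / 25050 years ≈ 2.190 mm/year.
B spans 31380.6 / 2.190 = 14329.04 years ≈ 14329 annual layers.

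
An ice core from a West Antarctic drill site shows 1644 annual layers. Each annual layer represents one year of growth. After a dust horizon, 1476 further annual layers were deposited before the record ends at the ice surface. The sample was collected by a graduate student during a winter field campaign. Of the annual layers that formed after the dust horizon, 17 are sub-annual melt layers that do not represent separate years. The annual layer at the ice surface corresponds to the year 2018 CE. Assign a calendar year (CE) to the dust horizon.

559 CE

There are 1476 annual layers younger than the dust horizon.
1476 − 17 false = 1459 true annual layers after the dust horizon.
Counting back 1459 years from 2018 CE places the dust horizon in 2018 − 1459 = 559 CE.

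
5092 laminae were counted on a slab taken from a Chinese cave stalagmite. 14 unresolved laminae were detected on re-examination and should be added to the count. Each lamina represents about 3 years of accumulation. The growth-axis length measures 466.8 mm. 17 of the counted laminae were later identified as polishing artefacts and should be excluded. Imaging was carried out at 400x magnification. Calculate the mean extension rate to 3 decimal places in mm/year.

True lamina count = 5092 − 17 + 14 = 5089.
Multiplying by 3 years per lamina: 5089 × 3 = 15267 years.
466.8 mm over 15267 years gives 466.8 / 15267 ≈ 0.031 mm/year.

0.031 mm/year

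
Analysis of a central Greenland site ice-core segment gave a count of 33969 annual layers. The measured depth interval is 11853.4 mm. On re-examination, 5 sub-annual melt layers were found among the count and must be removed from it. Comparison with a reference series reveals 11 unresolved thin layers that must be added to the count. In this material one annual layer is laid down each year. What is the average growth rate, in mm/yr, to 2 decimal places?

Adjusted count: 33969 − 5 + 11 = 33975 annual layers.
11853.4 mm over 33975 years gives 11853.4 / 33975 ≈ 0.35 mm/yr.

0.35 mm/yr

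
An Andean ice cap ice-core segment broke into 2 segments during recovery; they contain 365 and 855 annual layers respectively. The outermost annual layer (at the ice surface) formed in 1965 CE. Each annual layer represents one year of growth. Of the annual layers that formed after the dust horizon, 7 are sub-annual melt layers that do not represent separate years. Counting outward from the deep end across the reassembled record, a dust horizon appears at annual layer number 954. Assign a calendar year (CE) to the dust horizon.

Total annual layers = 365 + 855 = 1220.
1220 − 954 = 266 annual layers lie beyond the dust horizon toward the ice surface.
Excluding 7 false annual layers: 266 − 7 = 259.
1965 − 259 = 1706 CE.

1706 CE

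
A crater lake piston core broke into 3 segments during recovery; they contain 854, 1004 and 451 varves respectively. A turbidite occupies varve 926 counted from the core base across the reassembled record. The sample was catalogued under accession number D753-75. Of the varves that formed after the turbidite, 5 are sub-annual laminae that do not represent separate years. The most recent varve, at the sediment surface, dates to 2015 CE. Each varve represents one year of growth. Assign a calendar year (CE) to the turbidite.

Total varves = 854 + 1004 + 451 = 2309.
2309 − 926 = 1383 varves lie beyond the turbidite toward the sediment surface.
Excluding 5 false varves: 1383 − 5 = 1378.
Counting back 1378 years from 2015 CE places the turbidite in 2015 − 1378 = 637 CE.

637 CE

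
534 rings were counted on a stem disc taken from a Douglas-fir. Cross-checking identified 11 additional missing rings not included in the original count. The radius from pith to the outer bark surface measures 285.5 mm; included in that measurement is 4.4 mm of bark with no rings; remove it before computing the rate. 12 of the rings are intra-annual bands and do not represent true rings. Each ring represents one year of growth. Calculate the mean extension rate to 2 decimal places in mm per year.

True ring count = 534 − 12 + 11 = 533.
Net length = 285.5 − 4.4 = 281.1 mm.
281.1 mm over 533 years gives 281.1 / 533 ≈ 0.53 mm per year.

0.53 mm per year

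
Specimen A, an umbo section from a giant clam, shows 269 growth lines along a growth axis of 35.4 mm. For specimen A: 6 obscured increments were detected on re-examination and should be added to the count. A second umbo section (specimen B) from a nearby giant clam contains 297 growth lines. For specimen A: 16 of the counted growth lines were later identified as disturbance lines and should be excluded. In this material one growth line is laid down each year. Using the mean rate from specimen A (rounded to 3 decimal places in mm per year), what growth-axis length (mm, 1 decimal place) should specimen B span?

40.7 mm

Specimen A: adjusted count: 269 − 16 + 6 = 259 growth lines.
A: 35.4 mm over 259 years gives 35.4 / 259 ≈ 0.137 mm/yr.
For B, 0.137 mm/year × 297 years = 40.7 mm.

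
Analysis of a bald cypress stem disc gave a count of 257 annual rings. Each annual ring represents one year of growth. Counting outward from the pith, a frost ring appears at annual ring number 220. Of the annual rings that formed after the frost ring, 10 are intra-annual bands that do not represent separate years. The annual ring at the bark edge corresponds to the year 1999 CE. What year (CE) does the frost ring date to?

The frost ring sits at annual ring 220 from the pith, so 257 − 220 = 37 annual rings formed after it.
37 − 10 false = 27 true annual rings after the frost ring.
1999 − 27 = 1972 CE.

1972 CE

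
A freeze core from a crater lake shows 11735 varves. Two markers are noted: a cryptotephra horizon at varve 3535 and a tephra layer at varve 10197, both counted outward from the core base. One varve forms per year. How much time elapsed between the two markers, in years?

10197 − 3535 = 6662 varves lie between the two events.
That is 6662 years at one varve per year.

6662 years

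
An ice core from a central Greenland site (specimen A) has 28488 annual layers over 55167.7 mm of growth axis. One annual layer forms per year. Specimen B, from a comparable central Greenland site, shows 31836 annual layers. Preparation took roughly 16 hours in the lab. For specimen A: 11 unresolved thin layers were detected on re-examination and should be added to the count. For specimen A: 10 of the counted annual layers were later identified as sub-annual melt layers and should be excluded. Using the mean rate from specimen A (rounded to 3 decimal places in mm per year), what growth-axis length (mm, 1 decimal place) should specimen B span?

Specimen A: correcting the raw count gives 28488 − 10 + 11 = 28489 true annual layers.
A: Extension rate ≈ 55167.7 / 28489 = 1.936 mm/year.
Length of B = 1.936 × 31836 = 61634.5 mm.

61634.5 mm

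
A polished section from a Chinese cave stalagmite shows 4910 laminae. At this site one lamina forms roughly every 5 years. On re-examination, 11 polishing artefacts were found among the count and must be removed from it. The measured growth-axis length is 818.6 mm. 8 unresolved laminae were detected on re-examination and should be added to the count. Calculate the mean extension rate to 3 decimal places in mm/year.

Adjusted count: 4910 − 11 + 8 = 4907 laminae.
Multiplying by 5 years per lamina: 4907 × 5 = 24535 years.
818.6 mm over 24535 years gives 818.6 / 24535 ≈ 0.033 mm/year.

0.033 mm/year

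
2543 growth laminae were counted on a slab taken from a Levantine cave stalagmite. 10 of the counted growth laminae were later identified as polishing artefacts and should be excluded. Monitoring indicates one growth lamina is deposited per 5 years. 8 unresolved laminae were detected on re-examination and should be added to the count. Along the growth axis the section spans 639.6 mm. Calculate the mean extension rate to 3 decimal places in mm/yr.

Adjusted count: 2543 − 10 + 8 = 2541 growth laminae.
Multiplying by 5 years per growth lamina: 2541 × 5 = 12705 years.
Extension rate ≈ 639.6 / 12705 = 0.050 mm/yr.

0.050 mm/yr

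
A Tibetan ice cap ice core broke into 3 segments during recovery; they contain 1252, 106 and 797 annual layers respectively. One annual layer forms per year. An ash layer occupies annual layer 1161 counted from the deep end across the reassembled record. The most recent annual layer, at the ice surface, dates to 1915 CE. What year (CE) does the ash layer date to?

921 CE

Total annual layers = 1252 + 106 + 797 = 2155.
The ash layer sits at annual layer 1161 from the deep end, so 2155 − 1161 = 994 annual layers formed after it.
1915 − 994 = 921 CE.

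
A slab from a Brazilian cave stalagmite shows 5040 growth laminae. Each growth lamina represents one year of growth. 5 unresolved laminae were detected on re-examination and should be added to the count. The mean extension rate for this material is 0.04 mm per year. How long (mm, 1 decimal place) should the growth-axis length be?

Correcting the raw count gives 5040 + 5 = 5045 true growth laminae.
Length ≈ 0.04 × 5045 = 201.8 mm.

201.8 mm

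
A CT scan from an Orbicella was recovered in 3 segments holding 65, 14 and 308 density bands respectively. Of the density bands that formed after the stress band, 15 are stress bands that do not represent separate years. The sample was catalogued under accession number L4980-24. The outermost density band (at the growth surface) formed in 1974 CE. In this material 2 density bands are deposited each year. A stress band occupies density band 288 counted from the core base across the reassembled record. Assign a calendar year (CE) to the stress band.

Total density bands = 65 + 14 + 308 = 387.
387 − 288 = 99 density bands lie beyond the stress band toward the growth surface.
Excluding 15 false density bands: 99 − 15 = 84.
Dividing by 2 density bands per year: 84 / 2 = 42 years.
The density band at the growth surface is 1974 CE, so the stress band dates to 1974 − 42 = 1932 CE.

1932 CE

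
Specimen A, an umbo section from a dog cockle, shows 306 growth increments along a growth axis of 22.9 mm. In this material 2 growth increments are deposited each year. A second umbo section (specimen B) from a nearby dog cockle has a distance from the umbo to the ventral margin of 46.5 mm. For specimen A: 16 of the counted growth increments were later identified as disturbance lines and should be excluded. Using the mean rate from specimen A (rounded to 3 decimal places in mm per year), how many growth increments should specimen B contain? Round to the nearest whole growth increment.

Specimen A: correcting the raw count gives 306 − 16 = 290 true growth increments.
Specimen A: with 2 growth increments per year, 290 / 2 = 145 years.
A: 22.9 mm over 145 years gives 22.9 / 145 ≈ 0.158 mm per year.
B spans 46.5 / 0.158 = 294.30 years; at 2 growth increments per year that is 294.30 × 2 ≈ 589 growth increments.

589 growth increments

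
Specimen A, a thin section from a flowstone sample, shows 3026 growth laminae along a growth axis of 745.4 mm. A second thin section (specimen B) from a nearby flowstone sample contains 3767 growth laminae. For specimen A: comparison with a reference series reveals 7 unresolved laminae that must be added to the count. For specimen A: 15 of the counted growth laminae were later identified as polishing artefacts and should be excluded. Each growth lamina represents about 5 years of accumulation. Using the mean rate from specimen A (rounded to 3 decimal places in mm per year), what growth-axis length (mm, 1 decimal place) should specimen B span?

Specimen A: correcting the raw count gives 3026 − 15 + 7 = 3018 true growth laminae.
Specimen A: at 5 years per growth lamina, 3018 × 5 = 15090 years.
A: Extension rate ≈ 745.4 / 15090 = 0.049 mm/year.
Specimen B: 3767 growth laminae at 5 years each span 3767 × 5 = 18835 years. Length of B = 0.049 × 18835 = 922.9 mm.

922.9 mm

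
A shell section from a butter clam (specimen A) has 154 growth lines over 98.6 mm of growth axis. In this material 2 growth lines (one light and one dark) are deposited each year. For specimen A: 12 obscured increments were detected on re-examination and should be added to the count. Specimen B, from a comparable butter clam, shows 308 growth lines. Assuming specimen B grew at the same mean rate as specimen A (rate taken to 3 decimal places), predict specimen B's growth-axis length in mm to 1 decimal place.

183.0 mm

Specimen A: true growth line count = 154 + 12 = 166.
Specimen A: with 2 growth lines per year, 166 / 2 = 83 years.
A: 98.6 mm over 83 years gives 98.6 / 83 ≈ 1.188 mm/year.
Specimen B: 308 growth lines at 2 per year is 308 / 2 = 154 years. B's length ≈ 1.188 × 154 = 183.0 mm.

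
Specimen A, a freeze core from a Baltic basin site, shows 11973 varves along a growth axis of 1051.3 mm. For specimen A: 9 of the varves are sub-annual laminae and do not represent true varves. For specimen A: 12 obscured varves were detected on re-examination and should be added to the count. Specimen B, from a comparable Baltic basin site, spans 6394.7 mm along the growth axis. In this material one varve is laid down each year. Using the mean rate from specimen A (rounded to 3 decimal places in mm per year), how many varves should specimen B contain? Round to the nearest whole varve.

Specimen A: true varve count = 11973 − 9 + 12 = 11976.
A: Extension rate ≈ 1051.3 / 11976 = 0.088 mm/year.
B spans 6394.7 / 0.088 = 72667.05 years ≈ 72667 varves.

72667 varves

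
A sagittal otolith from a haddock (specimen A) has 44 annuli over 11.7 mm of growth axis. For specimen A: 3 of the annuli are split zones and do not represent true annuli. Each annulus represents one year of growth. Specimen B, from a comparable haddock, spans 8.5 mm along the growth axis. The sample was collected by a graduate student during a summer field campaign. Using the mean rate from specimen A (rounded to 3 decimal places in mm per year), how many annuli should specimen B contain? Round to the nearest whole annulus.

Specimen A: adjusted count: 44 − 3 = 41 annuli.
A: 11.7 mm over 41 years gives 11.7 / 41 ≈ 0.285 mm/yr.
B spans 8.5 / 0.285 = 29.82 years ≈ 30 annuli.

30 annuli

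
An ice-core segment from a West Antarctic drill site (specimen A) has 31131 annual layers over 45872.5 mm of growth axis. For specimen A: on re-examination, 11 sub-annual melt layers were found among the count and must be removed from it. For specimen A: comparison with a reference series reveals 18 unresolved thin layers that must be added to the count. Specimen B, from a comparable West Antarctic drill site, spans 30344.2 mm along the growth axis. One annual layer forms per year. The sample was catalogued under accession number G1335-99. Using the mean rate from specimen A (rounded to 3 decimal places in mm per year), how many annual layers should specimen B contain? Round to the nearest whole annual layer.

Specimen A: after corrections the count is 31131 − 11 + 18 = 31138 annual layers.
A: Mean rate = 45872.5 mm / 31138 years ≈ 1.473 mm per year.
For B, 30344.2 / 1.473 = 20600.27 years ≈ 20600 annual layers.

20600 annual layers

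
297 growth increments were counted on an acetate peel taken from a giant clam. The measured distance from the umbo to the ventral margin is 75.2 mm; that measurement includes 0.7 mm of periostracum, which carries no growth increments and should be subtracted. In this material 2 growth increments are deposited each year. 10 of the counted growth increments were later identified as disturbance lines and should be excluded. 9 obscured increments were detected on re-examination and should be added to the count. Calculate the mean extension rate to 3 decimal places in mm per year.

0.503 mm per year

True growth increment count = 297 − 10 + 9 = 296.
With 2 growth increments per year, 296 / 2 = 148 years.
Removing the 0.7 mm offcut leaves 75.2 − 0.7 = 74.5 mm.
74.5 mm over 148 years gives 74.5 / 148 ≈ 0.503 mm per year.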